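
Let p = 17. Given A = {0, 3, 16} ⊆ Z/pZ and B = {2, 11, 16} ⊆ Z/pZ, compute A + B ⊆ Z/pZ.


Work in Z/17Z: reduce every sum a + b modulo 17.
Enumerate all 9 pairs:
a = 0: 0+2=2, 0+11=11, 0+16=16
a = 3: 3+2=5, 3+11=14, 3+16=2
a = 16: 16+2=1, 16+11=10, 16+16=15
Distinct residues collected: {1, 2, 5, 10, 11, 14, 15, 16}
|A + B| = 8 (out of 17 total residues).

A + B = {1, 2, 5, 10, 11, 14, 15, 16}


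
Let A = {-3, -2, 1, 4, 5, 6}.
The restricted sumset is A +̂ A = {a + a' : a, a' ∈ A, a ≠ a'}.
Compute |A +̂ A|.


Restricted sumset: A +̂ A = {a + a' : a ∈ A, a' ∈ A, a ≠ a'}.
Equivalently, take A + A and drop any sum 2a that is achievable ONLY as a + a for a ∈ A (i.e. sums representable only with equal summands).
Enumerate pairs (a, a') with a < a' (symmetric, so each unordered pair gives one sum; this covers all a ≠ a'):
  -3 + -2 = -5
  -3 + 1 = -2
  -3 + 4 = 1
  -3 + 5 = 2
  -3 + 6 = 3
  -2 + 1 = -1
  -2 + 4 = 2
  -2 + 5 = 3
  -2 + 6 = 4
  1 + 4 = 5
  1 + 5 = 6
  1 + 6 = 7
  4 + 5 = 9
  4 + 6 = 10
  5 + 6 = 11
Collected distinct sums: {-5, -2, -1, 1, 2, 3, 4, 5, 6, 7, 9, 10, 11}
|A +̂ A| = 13
(Reference bound: |A +̂ A| ≥ 2|A| - 3 for |A| ≥ 2, with |A| = 6 giving ≥ 9.)

|A +̂ A| = 13


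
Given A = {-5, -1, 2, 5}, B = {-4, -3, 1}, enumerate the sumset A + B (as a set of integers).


A + B = {a + b : a ∈ A, b ∈ B}.
Enumerate all |A|·|B| = 4·3 = 12 pairs (a, b) and collect distinct sums.
a = -5: -5+-4=-9, -5+-3=-8, -5+1=-4
a = -1: -1+-4=-5, -1+-3=-4, -1+1=0
a = 2: 2+-4=-2, 2+-3=-1, 2+1=3
a = 5: 5+-4=1, 5+-3=2, 5+1=6
Collecting distinct sums: A + B = {-9, -8, -5, -4, -2, -1, 0, 1, 2, 3, 6}
|A + B| = 11

A + B = {-9, -8, -5, -4, -2, -1, 0, 1, 2, 3, 6}


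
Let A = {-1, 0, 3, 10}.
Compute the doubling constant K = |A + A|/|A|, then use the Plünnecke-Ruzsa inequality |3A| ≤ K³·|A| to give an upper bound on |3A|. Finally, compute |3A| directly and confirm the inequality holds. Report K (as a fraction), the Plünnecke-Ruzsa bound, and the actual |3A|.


|A| = 4.
Step 1: Compute A + A by enumerating all 16 pairs.
A + A = {-2, -1, 0, 2, 3, 6, 9, 10, 13, 20}, so |A + A| = 10.
Step 2: Doubling constant K = |A + A|/|A| = 10/4 = 10/4 ≈ 2.5000.
Step 3: Plünnecke-Ruzsa gives |3A| ≤ K³·|A| = (2.5000)³ · 4 ≈ 62.5000.
Step 4: Compute 3A = A + A + A directly by enumerating all triples (a,b,c) ∈ A³; |3A| = 19.
Step 5: Check 19 ≤ 62.5000? Yes ✓.

K = 10/4, Plünnecke-Ruzsa bound K³|A| ≈ 62.5000, |3A| = 19, inequality holds.


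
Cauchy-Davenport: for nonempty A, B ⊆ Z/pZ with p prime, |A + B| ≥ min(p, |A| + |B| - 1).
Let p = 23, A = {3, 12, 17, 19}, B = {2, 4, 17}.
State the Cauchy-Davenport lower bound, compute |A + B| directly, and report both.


Cauchy-Davenport: |A + B| ≥ min(p, |A| + |B| - 1) for A, B nonempty in Z/pZ.
|A| = 4, |B| = 3, p = 23.
CD lower bound = min(23, 4 + 3 - 1) = min(23, 6) = 6.
Compute A + B mod 23 directly:
a = 3: 3+2=5, 3+4=7, 3+17=20
a = 12: 12+2=14, 12+4=16, 12+17=6
a = 17: 17+2=19, 17+4=21, 17+17=11
a = 19: 19+2=21, 19+4=0, 19+17=13
A + B = {0, 5, 6, 7, 11, 13, 14, 16, 19, 20, 21}, so |A + B| = 11.
Verify: 11 ≥ 6? Yes ✓.

CD lower bound = 6, actual |A + B| = 11.


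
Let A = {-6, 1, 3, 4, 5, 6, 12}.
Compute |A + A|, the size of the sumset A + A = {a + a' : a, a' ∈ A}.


A + A = {a + a' : a, a' ∈ A}; |A| = 7.
General bounds: 2|A| - 1 ≤ |A + A| ≤ |A|(|A|+1)/2, i.e. 13 ≤ |A + A| ≤ 28.
Lower bound 2|A|-1 is attained iff A is an arithmetic progression.
Enumerate sums a + a' for a ≤ a' (symmetric, so this suffices):
a = -6: -6+-6=-12, -6+1=-5, -6+3=-3, -6+4=-2, -6+5=-1, -6+6=0, -6+12=6
a = 1: 1+1=2, 1+3=4, 1+4=5, 1+5=6, 1+6=7, 1+12=13
a = 3: 3+3=6, 3+4=7, 3+5=8, 3+6=9, 3+12=15
a = 4: 4+4=8, 4+5=9, 4+6=10, 4+12=16
a = 5: 5+5=10, 5+6=11, 5+12=17
a = 6: 6+6=12, 6+12=18
a = 12: 12+12=24
Distinct sums: {-12, -5, -3, -2, -1, 0, 2, 4, 5, 6, 7, 8, 9, 10, 11, 12, 13, 15, 16, 17, 18, 24}
|A + A| = 22

|A + A| = 22


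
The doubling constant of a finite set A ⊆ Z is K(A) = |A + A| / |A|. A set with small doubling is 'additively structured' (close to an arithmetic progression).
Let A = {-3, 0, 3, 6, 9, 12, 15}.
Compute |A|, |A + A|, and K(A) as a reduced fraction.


|A| = 7.
Compute A + A by enumerating all 49 pairs.
A + A = {-6, -3, 0, 3, 6, 9, 12, 15, 18, 21, 24, 27, 30}, so |A + A| = 13.
K = |A + A| / |A| = 13/7 (already in lowest terms) ≈ 1.8571.
Reference: AP of size 7 gives K = 13/7 ≈ 1.8571; a fully generic set of size 7 gives K ≈ 4.0000.

|A| = 7, |A + A| = 13, K = 13/7.


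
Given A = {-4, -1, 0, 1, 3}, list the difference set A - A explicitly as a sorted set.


A - A = {a - a' : a, a' ∈ A}.
Compute a - a' for each ordered pair (a, a'):
a = -4: -4--4=0, -4--1=-3, -4-0=-4, -4-1=-5, -4-3=-7
a = -1: -1--4=3, -1--1=0, -1-0=-1, -1-1=-2, -1-3=-4
a = 0: 0--4=4, 0--1=1, 0-0=0, 0-1=-1, 0-3=-3
a = 1: 1--4=5, 1--1=2, 1-0=1, 1-1=0, 1-3=-2
a = 3: 3--4=7, 3--1=4, 3-0=3, 3-1=2, 3-3=0
Collecting distinct values (and noting 0 appears from a-a):
A - A = {-7, -5, -4, -3, -2, -1, 0, 1, 2, 3, 4, 5, 7}
|A - A| = 13

A - A = {-7, -5, -4, -3, -2, -1, 0, 1, 2, 3, 4, 5, 7}


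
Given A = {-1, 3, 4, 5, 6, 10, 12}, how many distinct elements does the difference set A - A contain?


A - A = {a - a' : a, a' ∈ A}; |A| = 7.
Bounds: 2|A|-1 ≤ |A - A| ≤ |A|² - |A| + 1, i.e. 13 ≤ |A - A| ≤ 43.
Note: 0 ∈ A - A always (from a - a). The set is symmetric: if d ∈ A - A then -d ∈ A - A.
Enumerate nonzero differences d = a - a' with a > a' (then include -d):
Positive differences: {1, 2, 3, 4, 5, 6, 7, 8, 9, 11, 13}
Full difference set: {0} ∪ (positive diffs) ∪ (negative diffs).
|A - A| = 1 + 2·11 = 23 (matches direct enumeration: 23).

|A - A| = 23


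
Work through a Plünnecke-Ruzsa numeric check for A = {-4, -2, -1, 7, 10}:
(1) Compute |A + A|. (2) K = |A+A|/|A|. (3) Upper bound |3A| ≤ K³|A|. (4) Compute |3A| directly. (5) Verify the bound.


|A| = 5.
Step 1: Compute A + A by enumerating all 25 pairs.
A + A = {-8, -6, -5, -4, -3, -2, 3, 5, 6, 8, 9, 14, 17, 20}, so |A + A| = 14.
Step 2: Doubling constant K = |A + A|/|A| = 14/5 = 14/5 ≈ 2.8000.
Step 3: Plünnecke-Ruzsa gives |3A| ≤ K³·|A| = (2.8000)³ · 5 ≈ 109.7600.
Step 4: Compute 3A = A + A + A directly by enumerating all triples (a,b,c) ∈ A³; |3A| = 29.
Step 5: Check 29 ≤ 109.7600? Yes ✓.

K = 14/5, Plünnecke-Ruzsa bound K³|A| ≈ 109.7600, |3A| = 29, inequality holds.


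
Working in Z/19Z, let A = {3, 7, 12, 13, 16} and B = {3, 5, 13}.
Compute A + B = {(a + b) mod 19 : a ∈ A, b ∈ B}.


Work in Z/19Z: reduce every sum a + b modulo 19.
Enumerate all 15 pairs:
a = 3: 3+3=6, 3+5=8, 3+13=16
a = 7: 7+3=10, 7+5=12, 7+13=1
a = 12: 12+3=15, 12+5=17, 12+13=6
a = 13: 13+3=16, 13+5=18, 13+13=7
a = 16: 16+3=0, 16+5=2, 16+13=10
Distinct residues collected: {0, 1, 2, 6, 7, 8, 10, 12, 15, 16, 17, 18}
|A + B| = 12 (out of 19 total residues).

A + B = {0, 1, 2, 6, 7, 8, 10, 12, 15, 16, 17, 18}


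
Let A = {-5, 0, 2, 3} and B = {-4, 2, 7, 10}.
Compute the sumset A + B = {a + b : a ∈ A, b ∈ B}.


A + B = {a + b : a ∈ A, b ∈ B}.
Enumerate all |A|·|B| = 4·4 = 16 pairs (a, b) and collect distinct sums.
a = -5: -5+-4=-9, -5+2=-3, -5+7=2, -5+10=5
a = 0: 0+-4=-4, 0+2=2, 0+7=7, 0+10=10
a = 2: 2+-4=-2, 2+2=4, 2+7=9, 2+10=12
a = 3: 3+-4=-1, 3+2=5, 3+7=10, 3+10=13
Collecting distinct sums: A + B = {-9, -4, -3, -2, -1, 2, 4, 5, 7, 9, 10, 12, 13}
|A + B| = 13

A + B = {-9, -4, -3, -2, -1, 2, 4, 5, 7, 9, 10, 12, 13}


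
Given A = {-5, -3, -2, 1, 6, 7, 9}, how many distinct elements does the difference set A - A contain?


A - A = {a - a' : a, a' ∈ A}; |A| = 7.
Bounds: 2|A|-1 ≤ |A - A| ≤ |A|² - |A| + 1, i.e. 13 ≤ |A - A| ≤ 43.
Note: 0 ∈ A - A always (from a - a). The set is symmetric: if d ∈ A - A then -d ∈ A - A.
Enumerate nonzero differences d = a - a' with a > a' (then include -d):
Positive differences: {1, 2, 3, 4, 5, 6, 8, 9, 10, 11, 12, 14}
Full difference set: {0} ∪ (positive diffs) ∪ (negative diffs).
|A - A| = 1 + 2·12 = 25 (matches direct enumeration: 25).

|A - A| = 25


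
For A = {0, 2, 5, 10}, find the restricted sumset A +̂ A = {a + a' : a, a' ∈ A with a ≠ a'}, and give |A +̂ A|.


Restricted sumset: A +̂ A = {a + a' : a ∈ A, a' ∈ A, a ≠ a'}.
Equivalently, take A + A and drop any sum 2a that is achievable ONLY as a + a for a ∈ A (i.e. sums representable only with equal summands).
Enumerate pairs (a, a') with a < a' (symmetric, so each unordered pair gives one sum; this covers all a ≠ a'):
  0 + 2 = 2
  0 + 5 = 5
  0 + 10 = 10
  2 + 5 = 7
  2 + 10 = 12
  5 + 10 = 15
Collected distinct sums: {2, 5, 7, 10, 12, 15}
|A +̂ A| = 6
(Reference bound: |A +̂ A| ≥ 2|A| - 3 for |A| ≥ 2, with |A| = 4 giving ≥ 5.)

|A +̂ A| = 6


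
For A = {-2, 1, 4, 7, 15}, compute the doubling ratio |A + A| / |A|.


|A| = 5.
Compute A + A by enumerating all 25 pairs.
A + A = {-4, -1, 2, 5, 8, 11, 13, 14, 16, 19, 22, 30}, so |A + A| = 12.
K = |A + A| / |A| = 12/5 (already in lowest terms) ≈ 2.4000.
Reference: AP of size 5 gives K = 9/5 ≈ 1.8000; a fully generic set of size 5 gives K ≈ 3.0000.

|A| = 5, |A + A| = 12, K = 12/5.


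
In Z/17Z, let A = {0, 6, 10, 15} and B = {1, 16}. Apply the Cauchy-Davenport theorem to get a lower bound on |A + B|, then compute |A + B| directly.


Cauchy-Davenport: |A + B| ≥ min(p, |A| + |B| - 1) for A, B nonempty in Z/pZ.
|A| = 4, |B| = 2, p = 17.
CD lower bound = min(17, 4 + 2 - 1) = min(17, 5) = 5.
Compute A + B mod 17 directly:
a = 0: 0+1=1, 0+16=16
a = 6: 6+1=7, 6+16=5
a = 10: 10+1=11, 10+16=9
a = 15: 15+1=16, 15+16=14
A + B = {1, 5, 7, 9, 11, 14, 16}, so |A + B| = 7.
Verify: 7 ≥ 5? Yes ✓.

CD lower bound = 5, actual |A + B| = 7.


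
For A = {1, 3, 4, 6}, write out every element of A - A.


A - A = {a - a' : a, a' ∈ A}.
Compute a - a' for each ordered pair (a, a'):
a = 1: 1-1=0, 1-3=-2, 1-4=-3, 1-6=-5
a = 3: 3-1=2, 3-3=0, 3-4=-1, 3-6=-3
a = 4: 4-1=3, 4-3=1, 4-4=0, 4-6=-2
a = 6: 6-1=5, 6-3=3, 6-4=2, 6-6=0
Collecting distinct values (and noting 0 appears from a-a):
A - A = {-5, -3, -2, -1, 0, 1, 2, 3, 5}
|A - A| = 9

A - A = {-5, -3, -2, -1, 0, 1, 2, 3, 5}


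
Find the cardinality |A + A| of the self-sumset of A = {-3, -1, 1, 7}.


A + A = {a + a' : a, a' ∈ A}; |A| = 4.
General bounds: 2|A| - 1 ≤ |A + A| ≤ |A|(|A|+1)/2, i.e. 7 ≤ |A + A| ≤ 10.
Lower bound 2|A|-1 is attained iff A is an arithmetic progression.
Enumerate sums a + a' for a ≤ a' (symmetric, so this suffices):
a = -3: -3+-3=-6, -3+-1=-4, -3+1=-2, -3+7=4
a = -1: -1+-1=-2, -1+1=0, -1+7=6
a = 1: 1+1=2, 1+7=8
a = 7: 7+7=14
Distinct sums: {-6, -4, -2, 0, 2, 4, 6, 8, 14}
|A + A| = 9

|A + A| = 9


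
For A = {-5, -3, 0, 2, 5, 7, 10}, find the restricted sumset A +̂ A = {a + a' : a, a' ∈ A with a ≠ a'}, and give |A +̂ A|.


Restricted sumset: A +̂ A = {a + a' : a ∈ A, a' ∈ A, a ≠ a'}.
Equivalently, take A + A and drop any sum 2a that is achievable ONLY as a + a for a ∈ A (i.e. sums representable only with equal summands).
Enumerate pairs (a, a') with a < a' (symmetric, so each unordered pair gives one sum; this covers all a ≠ a'):
  -5 + -3 = -8
  -5 + 0 = -5
  -5 + 2 = -3
  -5 + 5 = 0
  -5 + 7 = 2
  -5 + 10 = 5
  -3 + 0 = -3
  -3 + 2 = -1
  -3 + 5 = 2
  -3 + 7 = 4
  -3 + 10 = 7
  0 + 2 = 2
  0 + 5 = 5
  0 + 7 = 7
  0 + 10 = 10
  2 + 5 = 7
  2 + 7 = 9
  2 + 10 = 12
  5 + 7 = 12
  5 + 10 = 15
  7 + 10 = 17
Collected distinct sums: {-8, -5, -3, -1, 0, 2, 4, 5, 7, 9, 10, 12, 15, 17}
|A +̂ A| = 14
(Reference bound: |A +̂ A| ≥ 2|A| - 3 for |A| ≥ 2, with |A| = 7 giving ≥ 11.)

|A +̂ A| = 14


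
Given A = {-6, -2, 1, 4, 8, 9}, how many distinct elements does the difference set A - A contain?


A - A = {a - a' : a, a' ∈ A}; |A| = 6.
Bounds: 2|A|-1 ≤ |A - A| ≤ |A|² - |A| + 1, i.e. 11 ≤ |A - A| ≤ 31.
Note: 0 ∈ A - A always (from a - a). The set is symmetric: if d ∈ A - A then -d ∈ A - A.
Enumerate nonzero differences d = a - a' with a > a' (then include -d):
Positive differences: {1, 3, 4, 5, 6, 7, 8, 10, 11, 14, 15}
Full difference set: {0} ∪ (positive diffs) ∪ (negative diffs).
|A - A| = 1 + 2·11 = 23 (matches direct enumeration: 23).

|A - A| = 23


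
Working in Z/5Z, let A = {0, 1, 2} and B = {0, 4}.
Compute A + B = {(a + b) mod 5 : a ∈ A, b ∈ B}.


Work in Z/5Z: reduce every sum a + b modulo 5.
Enumerate all 6 pairs:
a = 0: 0+0=0, 0+4=4
a = 1: 1+0=1, 1+4=0
a = 2: 2+0=2, 2+4=1
Distinct residues collected: {0, 1, 2, 4}
|A + B| = 4 (out of 5 total residues).

A + B = {0, 1, 2, 4}


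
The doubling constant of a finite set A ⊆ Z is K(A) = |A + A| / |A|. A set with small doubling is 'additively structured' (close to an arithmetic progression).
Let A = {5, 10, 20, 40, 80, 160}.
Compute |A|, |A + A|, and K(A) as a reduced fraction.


|A| = 6.
Compute A + A by enumerating all 36 pairs.
A + A = {10, 15, 20, 25, 30, 40, 45, 50, 60, 80, 85, 90, 100, 120, 160, 165, 170, 180, 200, 240, 320}, so |A + A| = 21.
K = |A + A| / |A| = 21/6 = 7/2 ≈ 3.5000.
Reference: AP of size 6 gives K = 11/6 ≈ 1.8333; a fully generic set of size 6 gives K ≈ 3.5000.

|A| = 6, |A + A| = 21, K = 21/6 = 7/2.


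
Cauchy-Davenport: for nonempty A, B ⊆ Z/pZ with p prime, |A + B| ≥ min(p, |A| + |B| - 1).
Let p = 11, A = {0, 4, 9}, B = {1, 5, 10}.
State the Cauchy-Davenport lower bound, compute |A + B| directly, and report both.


Cauchy-Davenport: |A + B| ≥ min(p, |A| + |B| - 1) for A, B nonempty in Z/pZ.
|A| = 3, |B| = 3, p = 11.
CD lower bound = min(11, 3 + 3 - 1) = min(11, 5) = 5.
Compute A + B mod 11 directly:
a = 0: 0+1=1, 0+5=5, 0+10=10
a = 4: 4+1=5, 4+5=9, 4+10=3
a = 9: 9+1=10, 9+5=3, 9+10=8
A + B = {1, 3, 5, 8, 9, 10}, so |A + B| = 6.
Verify: 6 ≥ 5? Yes ✓.

CD lower bound = 5, actual |A + B| = 6.


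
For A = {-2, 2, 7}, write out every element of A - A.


A - A = {a - a' : a, a' ∈ A}.
Compute a - a' for each ordered pair (a, a'):
a = -2: -2--2=0, -2-2=-4, -2-7=-9
a = 2: 2--2=4, 2-2=0, 2-7=-5
a = 7: 7--2=9, 7-2=5, 7-7=0
Collecting distinct values (and noting 0 appears from a-a):
A - A = {-9, -5, -4, 0, 4, 5, 9}
|A - A| = 7

A - A = {-9, -5, -4, 0, 4, 5, 9}


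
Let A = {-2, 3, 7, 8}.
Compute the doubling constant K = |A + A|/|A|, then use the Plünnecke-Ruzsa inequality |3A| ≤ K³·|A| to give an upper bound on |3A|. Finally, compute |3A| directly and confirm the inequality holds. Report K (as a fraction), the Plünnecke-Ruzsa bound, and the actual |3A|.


|A| = 4.
Step 1: Compute A + A by enumerating all 16 pairs.
A + A = {-4, 1, 5, 6, 10, 11, 14, 15, 16}, so |A + A| = 9.
Step 2: Doubling constant K = |A + A|/|A| = 9/4 = 9/4 ≈ 2.2500.
Step 3: Plünnecke-Ruzsa gives |3A| ≤ K³·|A| = (2.2500)³ · 4 ≈ 45.5625.
Step 4: Compute 3A = A + A + A directly by enumerating all triples (a,b,c) ∈ A³; |3A| = 16.
Step 5: Check 16 ≤ 45.5625? Yes ✓.

K = 9/4, Plünnecke-Ruzsa bound K³|A| ≈ 45.5625, |3A| = 16, inequality holds.


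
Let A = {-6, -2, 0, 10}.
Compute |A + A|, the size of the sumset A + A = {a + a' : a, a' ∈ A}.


A + A = {a + a' : a, a' ∈ A}; |A| = 4.
General bounds: 2|A| - 1 ≤ |A + A| ≤ |A|(|A|+1)/2, i.e. 7 ≤ |A + A| ≤ 10.
Lower bound 2|A|-1 is attained iff A is an arithmetic progression.
Enumerate sums a + a' for a ≤ a' (symmetric, so this suffices):
a = -6: -6+-6=-12, -6+-2=-8, -6+0=-6, -6+10=4
a = -2: -2+-2=-4, -2+0=-2, -2+10=8
a = 0: 0+0=0, 0+10=10
a = 10: 10+10=20
Distinct sums: {-12, -8, -6, -4, -2, 0, 4, 8, 10, 20}
|A + A| = 10

|A + A| = 10


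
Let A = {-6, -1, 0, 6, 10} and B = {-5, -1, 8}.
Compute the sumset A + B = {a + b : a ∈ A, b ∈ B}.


A + B = {a + b : a ∈ A, b ∈ B}.
Enumerate all |A|·|B| = 5·3 = 15 pairs (a, b) and collect distinct sums.
a = -6: -6+-5=-11, -6+-1=-7, -6+8=2
a = -1: -1+-5=-6, -1+-1=-2, -1+8=7
a = 0: 0+-5=-5, 0+-1=-1, 0+8=8
a = 6: 6+-5=1, 6+-1=5, 6+8=14
a = 10: 10+-5=5, 10+-1=9, 10+8=18
Collecting distinct sums: A + B = {-11, -7, -6, -5, -2, -1, 1, 2, 5, 7, 8, 9, 14, 18}
|A + B| = 14

A + B = {-11, -7, -6, -5, -2, -1, 1, 2, 5, 7, 8, 9, 14, 18}


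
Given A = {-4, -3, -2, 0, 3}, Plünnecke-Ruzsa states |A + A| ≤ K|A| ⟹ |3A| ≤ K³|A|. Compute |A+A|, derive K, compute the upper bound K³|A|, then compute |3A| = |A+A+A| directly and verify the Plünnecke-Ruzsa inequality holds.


|A| = 5.
Step 1: Compute A + A by enumerating all 25 pairs.
A + A = {-8, -7, -6, -5, -4, -3, -2, -1, 0, 1, 3, 6}, so |A + A| = 12.
Step 2: Doubling constant K = |A + A|/|A| = 12/5 = 12/5 ≈ 2.4000.
Step 3: Plünnecke-Ruzsa gives |3A| ≤ K³·|A| = (2.4000)³ · 5 ≈ 69.1200.
Step 4: Compute 3A = A + A + A directly by enumerating all triples (a,b,c) ∈ A³; |3A| = 19.
Step 5: Check 19 ≤ 69.1200? Yes ✓.

K = 12/5, Plünnecke-Ruzsa bound K³|A| ≈ 69.1200, |3A| = 19, inequality holds.


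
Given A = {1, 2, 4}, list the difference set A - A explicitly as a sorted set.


A - A = {a - a' : a, a' ∈ A}.
Compute a - a' for each ordered pair (a, a'):
a = 1: 1-1=0, 1-2=-1, 1-4=-3
a = 2: 2-1=1, 2-2=0, 2-4=-2
a = 4: 4-1=3, 4-2=2, 4-4=0
Collecting distinct values (and noting 0 appears from a-a):
A - A = {-3, -2, -1, 0, 1, 2, 3}
|A - A| = 7

A - A = {-3, -2, -1, 0, 1, 2, 3}


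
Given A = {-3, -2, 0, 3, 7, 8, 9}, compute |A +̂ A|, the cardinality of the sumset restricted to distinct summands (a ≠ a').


Restricted sumset: A +̂ A = {a + a' : a ∈ A, a' ∈ A, a ≠ a'}.
Equivalently, take A + A and drop any sum 2a that is achievable ONLY as a + a for a ∈ A (i.e. sums representable only with equal summands).
Enumerate pairs (a, a') with a < a' (symmetric, so each unordered pair gives one sum; this covers all a ≠ a'):
  -3 + -2 = -5
  -3 + 0 = -3
  -3 + 3 = 0
  -3 + 7 = 4
  -3 + 8 = 5
  -3 + 9 = 6
  -2 + 0 = -2
  -2 + 3 = 1
  -2 + 7 = 5
  -2 + 8 = 6
  -2 + 9 = 7
  0 + 3 = 3
  0 + 7 = 7
  0 + 8 = 8
  0 + 9 = 9
  3 + 7 = 10
  3 + 8 = 11
  3 + 9 = 12
  7 + 8 = 15
  7 + 9 = 16
  8 + 9 = 17
Collected distinct sums: {-5, -3, -2, 0, 1, 3, 4, 5, 6, 7, 8, 9, 10, 11, 12, 15, 16, 17}
|A +̂ A| = 18
(Reference bound: |A +̂ A| ≥ 2|A| - 3 for |A| ≥ 2, with |A| = 7 giving ≥ 11.)

|A +̂ A| = 18


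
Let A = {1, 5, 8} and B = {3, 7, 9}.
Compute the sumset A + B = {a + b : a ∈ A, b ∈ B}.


A + B = {a + b : a ∈ A, b ∈ B}.
Enumerate all |A|·|B| = 3·3 = 9 pairs (a, b) and collect distinct sums.
a = 1: 1+3=4, 1+7=8, 1+9=10
a = 5: 5+3=8, 5+7=12, 5+9=14
a = 8: 8+3=11, 8+7=15, 8+9=17
Collecting distinct sums: A + B = {4, 8, 10, 11, 12, 14, 15, 17}
|A + B| = 8

A + B = {4, 8, 10, 11, 12, 14, 15, 17}


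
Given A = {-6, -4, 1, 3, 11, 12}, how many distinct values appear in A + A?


A + A = {a + a' : a, a' ∈ A}; |A| = 6.
General bounds: 2|A| - 1 ≤ |A + A| ≤ |A|(|A|+1)/2, i.e. 11 ≤ |A + A| ≤ 21.
Lower bound 2|A|-1 is attained iff A is an arithmetic progression.
Enumerate sums a + a' for a ≤ a' (symmetric, so this suffices):
a = -6: -6+-6=-12, -6+-4=-10, -6+1=-5, -6+3=-3, -6+11=5, -6+12=6
a = -4: -4+-4=-8, -4+1=-3, -4+3=-1, -4+11=7, -4+12=8
a = 1: 1+1=2, 1+3=4, 1+11=12, 1+12=13
a = 3: 3+3=6, 3+11=14, 3+12=15
a = 11: 11+11=22, 11+12=23
a = 12: 12+12=24
Distinct sums: {-12, -10, -8, -5, -3, -1, 2, 4, 5, 6, 7, 8, 12, 13, 14, 15, 22, 23, 24}
|A + A| = 19

|A + A| = 19


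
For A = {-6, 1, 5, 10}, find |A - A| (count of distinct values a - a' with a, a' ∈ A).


A - A = {a - a' : a, a' ∈ A}; |A| = 4.
Bounds: 2|A|-1 ≤ |A - A| ≤ |A|² - |A| + 1, i.e. 7 ≤ |A - A| ≤ 13.
Note: 0 ∈ A - A always (from a - a). The set is symmetric: if d ∈ A - A then -d ∈ A - A.
Enumerate nonzero differences d = a - a' with a > a' (then include -d):
Positive differences: {4, 5, 7, 9, 11, 16}
Full difference set: {0} ∪ (positive diffs) ∪ (negative diffs).
|A - A| = 1 + 2·6 = 13 (matches direct enumeration: 13).

|A - A| = 13


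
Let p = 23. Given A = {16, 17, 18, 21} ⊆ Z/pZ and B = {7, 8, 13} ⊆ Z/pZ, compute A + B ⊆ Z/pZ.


Work in Z/23Z: reduce every sum a + b modulo 23.
Enumerate all 12 pairs:
a = 16: 16+7=0, 16+8=1, 16+13=6
a = 17: 17+7=1, 17+8=2, 17+13=7
a = 18: 18+7=2, 18+8=3, 18+13=8
a = 21: 21+7=5, 21+8=6, 21+13=11
Distinct residues collected: {0, 1, 2, 3, 5, 6, 7, 8, 11}
|A + B| = 9 (out of 23 total residues).

A + B = {0, 1, 2, 3, 5, 6, 7, 8, 11}


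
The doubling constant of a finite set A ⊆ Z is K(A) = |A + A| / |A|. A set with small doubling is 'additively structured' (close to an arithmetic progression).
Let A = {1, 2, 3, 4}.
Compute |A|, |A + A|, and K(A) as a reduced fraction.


|A| = 4.
Compute A + A by enumerating all 16 pairs.
A + A = {2, 3, 4, 5, 6, 7, 8}, so |A + A| = 7.
K = |A + A| / |A| = 7/4 (already in lowest terms) ≈ 1.7500.
Reference: AP of size 4 gives K = 7/4 ≈ 1.7500; a fully generic set of size 4 gives K ≈ 2.5000.

|A| = 4, |A + A| = 7, K = 7/4.


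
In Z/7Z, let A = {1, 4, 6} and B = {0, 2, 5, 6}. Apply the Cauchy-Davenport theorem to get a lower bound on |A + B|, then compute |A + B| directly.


Cauchy-Davenport: |A + B| ≥ min(p, |A| + |B| - 1) for A, B nonempty in Z/pZ.
|A| = 3, |B| = 4, p = 7.
CD lower bound = min(7, 3 + 4 - 1) = min(7, 6) = 6.
Compute A + B mod 7 directly:
a = 1: 1+0=1, 1+2=3, 1+5=6, 1+6=0
a = 4: 4+0=4, 4+2=6, 4+5=2, 4+6=3
a = 6: 6+0=6, 6+2=1, 6+5=4, 6+6=5
A + B = {0, 1, 2, 3, 4, 5, 6}, so |A + B| = 7.
Verify: 7 ≥ 6? Yes ✓.

CD lower bound = 6, actual |A + B| = 7.


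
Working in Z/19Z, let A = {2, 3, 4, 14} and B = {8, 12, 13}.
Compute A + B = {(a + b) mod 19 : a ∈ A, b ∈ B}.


Work in Z/19Z: reduce every sum a + b modulo 19.
Enumerate all 12 pairs:
a = 2: 2+8=10, 2+12=14, 2+13=15
a = 3: 3+8=11, 3+12=15, 3+13=16
a = 4: 4+8=12, 4+12=16, 4+13=17
a = 14: 14+8=3, 14+12=7, 14+13=8
Distinct residues collected: {3, 7, 8, 10, 11, 12, 14, 15, 16, 17}
|A + B| = 10 (out of 19 total residues).

A + B = {3, 7, 8, 10, 11, 12, 14, 15, 16, 17}


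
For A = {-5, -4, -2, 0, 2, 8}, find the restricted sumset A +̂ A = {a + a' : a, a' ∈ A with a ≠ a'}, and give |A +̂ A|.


Restricted sumset: A +̂ A = {a + a' : a ∈ A, a' ∈ A, a ≠ a'}.
Equivalently, take A + A and drop any sum 2a that is achievable ONLY as a + a for a ∈ A (i.e. sums representable only with equal summands).
Enumerate pairs (a, a') with a < a' (symmetric, so each unordered pair gives one sum; this covers all a ≠ a'):
  -5 + -4 = -9
  -5 + -2 = -7
  -5 + 0 = -5
  -5 + 2 = -3
  -5 + 8 = 3
  -4 + -2 = -6
  -4 + 0 = -4
  -4 + 2 = -2
  -4 + 8 = 4
  -2 + 0 = -2
  -2 + 2 = 0
  -2 + 8 = 6
  0 + 2 = 2
  0 + 8 = 8
  2 + 8 = 10
Collected distinct sums: {-9, -7, -6, -5, -4, -3, -2, 0, 2, 3, 4, 6, 8, 10}
|A +̂ A| = 14
(Reference bound: |A +̂ A| ≥ 2|A| - 3 for |A| ≥ 2, with |A| = 6 giving ≥ 9.)

|A +̂ A| = 14


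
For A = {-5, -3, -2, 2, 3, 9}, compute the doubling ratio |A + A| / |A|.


|A| = 6.
Compute A + A by enumerating all 36 pairs.
A + A = {-10, -8, -7, -6, -5, -4, -3, -2, -1, 0, 1, 4, 5, 6, 7, 11, 12, 18}, so |A + A| = 18.
K = |A + A| / |A| = 18/6 = 3/1 ≈ 3.0000.
Reference: AP of size 6 gives K = 11/6 ≈ 1.8333; a fully generic set of size 6 gives K ≈ 3.5000.

|A| = 6, |A + A| = 18, K = 18/6 = 3/1.


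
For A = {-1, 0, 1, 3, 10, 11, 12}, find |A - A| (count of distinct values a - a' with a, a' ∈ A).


A - A = {a - a' : a, a' ∈ A}; |A| = 7.
Bounds: 2|A|-1 ≤ |A - A| ≤ |A|² - |A| + 1, i.e. 13 ≤ |A - A| ≤ 43.
Note: 0 ∈ A - A always (from a - a). The set is symmetric: if d ∈ A - A then -d ∈ A - A.
Enumerate nonzero differences d = a - a' with a > a' (then include -d):
Positive differences: {1, 2, 3, 4, 7, 8, 9, 10, 11, 12, 13}
Full difference set: {0} ∪ (positive diffs) ∪ (negative diffs).
|A - A| = 1 + 2·11 = 23 (matches direct enumeration: 23).

|A - A| = 23


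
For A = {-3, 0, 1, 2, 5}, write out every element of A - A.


A - A = {a - a' : a, a' ∈ A}.
Compute a - a' for each ordered pair (a, a'):
a = -3: -3--3=0, -3-0=-3, -3-1=-4, -3-2=-5, -3-5=-8
a = 0: 0--3=3, 0-0=0, 0-1=-1, 0-2=-2, 0-5=-5
a = 1: 1--3=4, 1-0=1, 1-1=0, 1-2=-1, 1-5=-4
a = 2: 2--3=5, 2-0=2, 2-1=1, 2-2=0, 2-5=-3
a = 5: 5--3=8, 5-0=5, 5-1=4, 5-2=3, 5-5=0
Collecting distinct values (and noting 0 appears from a-a):
A - A = {-8, -5, -4, -3, -2, -1, 0, 1, 2, 3, 4, 5, 8}
|A - A| = 13

A - A = {-8, -5, -4, -3, -2, -1, 0, 1, 2, 3, 4, 5, 8}


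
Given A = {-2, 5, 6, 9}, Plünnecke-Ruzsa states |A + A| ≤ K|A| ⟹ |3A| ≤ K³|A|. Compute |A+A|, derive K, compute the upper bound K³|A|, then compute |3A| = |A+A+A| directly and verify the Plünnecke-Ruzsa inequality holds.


|A| = 4.
Step 1: Compute A + A by enumerating all 16 pairs.
A + A = {-4, 3, 4, 7, 10, 11, 12, 14, 15, 18}, so |A + A| = 10.
Step 2: Doubling constant K = |A + A|/|A| = 10/4 = 10/4 ≈ 2.5000.
Step 3: Plünnecke-Ruzsa gives |3A| ≤ K³·|A| = (2.5000)³ · 4 ≈ 62.5000.
Step 4: Compute 3A = A + A + A directly by enumerating all triples (a,b,c) ∈ A³; |3A| = 19.
Step 5: Check 19 ≤ 62.5000? Yes ✓.

K = 10/4, Plünnecke-Ruzsa bound K³|A| ≈ 62.5000, |3A| = 19, inequality holds.


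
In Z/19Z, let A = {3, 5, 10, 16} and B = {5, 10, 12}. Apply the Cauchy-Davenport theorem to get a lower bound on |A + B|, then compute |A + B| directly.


Cauchy-Davenport: |A + B| ≥ min(p, |A| + |B| - 1) for A, B nonempty in Z/pZ.
|A| = 4, |B| = 3, p = 19.
CD lower bound = min(19, 4 + 3 - 1) = min(19, 6) = 6.
Compute A + B mod 19 directly:
a = 3: 3+5=8, 3+10=13, 3+12=15
a = 5: 5+5=10, 5+10=15, 5+12=17
a = 10: 10+5=15, 10+10=1, 10+12=3
a = 16: 16+5=2, 16+10=7, 16+12=9
A + B = {1, 2, 3, 7, 8, 9, 10, 13, 15, 17}, so |A + B| = 10.
Verify: 10 ≥ 6? Yes ✓.

CD lower bound = 6, actual |A + B| = 10.


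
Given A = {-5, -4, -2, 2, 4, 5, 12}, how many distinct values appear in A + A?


A + A = {a + a' : a, a' ∈ A}; |A| = 7.
General bounds: 2|A| - 1 ≤ |A + A| ≤ |A|(|A|+1)/2, i.e. 13 ≤ |A + A| ≤ 28.
Lower bound 2|A|-1 is attained iff A is an arithmetic progression.
Enumerate sums a + a' for a ≤ a' (symmetric, so this suffices):
a = -5: -5+-5=-10, -5+-4=-9, -5+-2=-7, -5+2=-3, -5+4=-1, -5+5=0, -5+12=7
a = -4: -4+-4=-8, -4+-2=-6, -4+2=-2, -4+4=0, -4+5=1, -4+12=8
a = -2: -2+-2=-4, -2+2=0, -2+4=2, -2+5=3, -2+12=10
a = 2: 2+2=4, 2+4=6, 2+5=7, 2+12=14
a = 4: 4+4=8, 4+5=9, 4+12=16
a = 5: 5+5=10, 5+12=17
a = 12: 12+12=24
Distinct sums: {-10, -9, -8, -7, -6, -4, -3, -2, -1, 0, 1, 2, 3, 4, 6, 7, 8, 9, 10, 14, 16, 17, 24}
|A + A| = 23

|A + A| = 23


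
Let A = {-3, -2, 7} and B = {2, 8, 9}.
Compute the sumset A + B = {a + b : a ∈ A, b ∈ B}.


A + B = {a + b : a ∈ A, b ∈ B}.
Enumerate all |A|·|B| = 3·3 = 9 pairs (a, b) and collect distinct sums.
a = -3: -3+2=-1, -3+8=5, -3+9=6
a = -2: -2+2=0, -2+8=6, -2+9=7
a = 7: 7+2=9, 7+8=15, 7+9=16
Collecting distinct sums: A + B = {-1, 0, 5, 6, 7, 9, 15, 16}
|A + B| = 8

A + B = {-1, 0, 5, 6, 7, 9, 15, 16}


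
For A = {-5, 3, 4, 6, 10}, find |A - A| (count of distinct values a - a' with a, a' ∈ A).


A - A = {a - a' : a, a' ∈ A}; |A| = 5.
Bounds: 2|A|-1 ≤ |A - A| ≤ |A|² - |A| + 1, i.e. 9 ≤ |A - A| ≤ 21.
Note: 0 ∈ A - A always (from a - a). The set is symmetric: if d ∈ A - A then -d ∈ A - A.
Enumerate nonzero differences d = a - a' with a > a' (then include -d):
Positive differences: {1, 2, 3, 4, 6, 7, 8, 9, 11, 15}
Full difference set: {0} ∪ (positive diffs) ∪ (negative diffs).
|A - A| = 1 + 2·10 = 21 (matches direct enumeration: 21).

|A - A| = 21


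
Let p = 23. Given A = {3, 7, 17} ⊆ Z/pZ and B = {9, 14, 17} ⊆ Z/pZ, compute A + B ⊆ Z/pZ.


Work in Z/23Z: reduce every sum a + b modulo 23.
Enumerate all 9 pairs:
a = 3: 3+9=12, 3+14=17, 3+17=20
a = 7: 7+9=16, 7+14=21, 7+17=1
a = 17: 17+9=3, 17+14=8, 17+17=11
Distinct residues collected: {1, 3, 8, 11, 12, 16, 17, 20, 21}
|A + B| = 9 (out of 23 total residues).

A + B = {1, 3, 8, 11, 12, 16, 17, 20, 21}


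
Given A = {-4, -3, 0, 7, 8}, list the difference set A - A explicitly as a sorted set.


A - A = {a - a' : a, a' ∈ A}.
Compute a - a' for each ordered pair (a, a'):
a = -4: -4--4=0, -4--3=-1, -4-0=-4, -4-7=-11, -4-8=-12
a = -3: -3--4=1, -3--3=0, -3-0=-3, -3-7=-10, -3-8=-11
a = 0: 0--4=4, 0--3=3, 0-0=0, 0-7=-7, 0-8=-8
a = 7: 7--4=11, 7--3=10, 7-0=7, 7-7=0, 7-8=-1
a = 8: 8--4=12, 8--3=11, 8-0=8, 8-7=1, 8-8=0
Collecting distinct values (and noting 0 appears from a-a):
A - A = {-12, -11, -10, -8, -7, -4, -3, -1, 0, 1, 3, 4, 7, 8, 10, 11, 12}
|A - A| = 17

A - A = {-12, -11, -10, -8, -7, -4, -3, -1, 0, 1, 3, 4, 7, 8, 10, 11, 12}


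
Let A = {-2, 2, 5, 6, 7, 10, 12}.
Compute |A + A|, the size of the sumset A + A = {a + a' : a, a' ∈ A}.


A + A = {a + a' : a, a' ∈ A}; |A| = 7.
General bounds: 2|A| - 1 ≤ |A + A| ≤ |A|(|A|+1)/2, i.e. 13 ≤ |A + A| ≤ 28.
Lower bound 2|A|-1 is attained iff A is an arithmetic progression.
Enumerate sums a + a' for a ≤ a' (symmetric, so this suffices):
a = -2: -2+-2=-4, -2+2=0, -2+5=3, -2+6=4, -2+7=5, -2+10=8, -2+12=10
a = 2: 2+2=4, 2+5=7, 2+6=8, 2+7=9, 2+10=12, 2+12=14
a = 5: 5+5=10, 5+6=11, 5+7=12, 5+10=15, 5+12=17
a = 6: 6+6=12, 6+7=13, 6+10=16, 6+12=18
a = 7: 7+7=14, 7+10=17, 7+12=19
a = 10: 10+10=20, 10+12=22
a = 12: 12+12=24
Distinct sums: {-4, 0, 3, 4, 5, 7, 8, 9, 10, 11, 12, 13, 14, 15, 16, 17, 18, 19, 20, 22, 24}
|A + A| = 21

|A + A| = 21


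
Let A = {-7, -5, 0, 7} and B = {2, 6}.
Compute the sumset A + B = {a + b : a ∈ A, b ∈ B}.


A + B = {a + b : a ∈ A, b ∈ B}.
Enumerate all |A|·|B| = 4·2 = 8 pairs (a, b) and collect distinct sums.
a = -7: -7+2=-5, -7+6=-1
a = -5: -5+2=-3, -5+6=1
a = 0: 0+2=2, 0+6=6
a = 7: 7+2=9, 7+6=13
Collecting distinct sums: A + B = {-5, -3, -1, 1, 2, 6, 9, 13}
|A + B| = 8

A + B = {-5, -3, -1, 1, 2, 6, 9, 13}


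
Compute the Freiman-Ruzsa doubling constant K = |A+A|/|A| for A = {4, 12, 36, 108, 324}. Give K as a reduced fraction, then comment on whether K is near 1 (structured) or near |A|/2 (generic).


|A| = 5.
Compute A + A by enumerating all 25 pairs.
A + A = {8, 16, 24, 40, 48, 72, 112, 120, 144, 216, 328, 336, 360, 432, 648}, so |A + A| = 15.
K = |A + A| / |A| = 15/5 = 3/1 ≈ 3.0000.
Reference: AP of size 5 gives K = 9/5 ≈ 1.8000; a fully generic set of size 5 gives K ≈ 3.0000.

|A| = 5, |A + A| = 15, K = 15/5 = 3/1.


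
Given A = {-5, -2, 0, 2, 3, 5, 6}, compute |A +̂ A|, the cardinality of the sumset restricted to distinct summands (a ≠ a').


Restricted sumset: A +̂ A = {a + a' : a ∈ A, a' ∈ A, a ≠ a'}.
Equivalently, take A + A and drop any sum 2a that is achievable ONLY as a + a for a ∈ A (i.e. sums representable only with equal summands).
Enumerate pairs (a, a') with a < a' (symmetric, so each unordered pair gives one sum; this covers all a ≠ a'):
  -5 + -2 = -7
  -5 + 0 = -5
  -5 + 2 = -3
  -5 + 3 = -2
  -5 + 5 = 0
  -5 + 6 = 1
  -2 + 0 = -2
  -2 + 2 = 0
  -2 + 3 = 1
  -2 + 5 = 3
  -2 + 6 = 4
  0 + 2 = 2
  0 + 3 = 3
  0 + 5 = 5
  0 + 6 = 6
  2 + 3 = 5
  2 + 5 = 7
  2 + 6 = 8
  3 + 5 = 8
  3 + 6 = 9
  5 + 6 = 11
Collected distinct sums: {-7, -5, -3, -2, 0, 1, 2, 3, 4, 5, 6, 7, 8, 9, 11}
|A +̂ A| = 15
(Reference bound: |A +̂ A| ≥ 2|A| - 3 for |A| ≥ 2, with |A| = 7 giving ≥ 11.)

|A +̂ A| = 15


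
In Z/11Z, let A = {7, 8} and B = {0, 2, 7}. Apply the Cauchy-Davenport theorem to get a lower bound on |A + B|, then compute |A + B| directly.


Cauchy-Davenport: |A + B| ≥ min(p, |A| + |B| - 1) for A, B nonempty in Z/pZ.
|A| = 2, |B| = 3, p = 11.
CD lower bound = min(11, 2 + 3 - 1) = min(11, 4) = 4.
Compute A + B mod 11 directly:
a = 7: 7+0=7, 7+2=9, 7+7=3
a = 8: 8+0=8, 8+2=10, 8+7=4
A + B = {3, 4, 7, 8, 9, 10}, so |A + B| = 6.
Verify: 6 ≥ 4? Yes ✓.

CD lower bound = 4, actual |A + B| = 6.


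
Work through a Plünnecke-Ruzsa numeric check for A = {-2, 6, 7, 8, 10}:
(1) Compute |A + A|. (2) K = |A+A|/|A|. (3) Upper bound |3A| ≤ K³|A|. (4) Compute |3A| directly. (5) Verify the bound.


|A| = 5.
Step 1: Compute A + A by enumerating all 25 pairs.
A + A = {-4, 4, 5, 6, 8, 12, 13, 14, 15, 16, 17, 18, 20}, so |A + A| = 13.
Step 2: Doubling constant K = |A + A|/|A| = 13/5 = 13/5 ≈ 2.6000.
Step 3: Plünnecke-Ruzsa gives |3A| ≤ K³·|A| = (2.6000)³ · 5 ≈ 87.8800.
Step 4: Compute 3A = A + A + A directly by enumerating all triples (a,b,c) ∈ A³; |3A| = 24.
Step 5: Check 24 ≤ 87.8800? Yes ✓.

K = 13/5, Plünnecke-Ruzsa bound K³|A| ≈ 87.8800, |3A| = 24, inequality holds.


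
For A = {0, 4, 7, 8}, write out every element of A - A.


A - A = {a - a' : a, a' ∈ A}.
Compute a - a' for each ordered pair (a, a'):
a = 0: 0-0=0, 0-4=-4, 0-7=-7, 0-8=-8
a = 4: 4-0=4, 4-4=0, 4-7=-3, 4-8=-4
a = 7: 7-0=7, 7-4=3, 7-7=0, 7-8=-1
a = 8: 8-0=8, 8-4=4, 8-7=1, 8-8=0
Collecting distinct values (and noting 0 appears from a-a):
A - A = {-8, -7, -4, -3, -1, 0, 1, 3, 4, 7, 8}
|A - A| = 11

A - A = {-8, -7, -4, -3, -1, 0, 1, 3, 4, 7, 8}


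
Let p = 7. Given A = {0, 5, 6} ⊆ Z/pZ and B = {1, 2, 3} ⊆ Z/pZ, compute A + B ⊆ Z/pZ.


Work in Z/7Z: reduce every sum a + b modulo 7.
Enumerate all 9 pairs:
a = 0: 0+1=1, 0+2=2, 0+3=3
a = 5: 5+1=6, 5+2=0, 5+3=1
a = 6: 6+1=0, 6+2=1, 6+3=2
Distinct residues collected: {0, 1, 2, 3, 6}
|A + B| = 5 (out of 7 total residues).

A + B = {0, 1, 2, 3, 6}


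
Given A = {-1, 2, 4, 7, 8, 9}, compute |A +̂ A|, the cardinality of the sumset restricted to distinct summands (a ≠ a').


Restricted sumset: A +̂ A = {a + a' : a ∈ A, a' ∈ A, a ≠ a'}.
Equivalently, take A + A and drop any sum 2a that is achievable ONLY as a + a for a ∈ A (i.e. sums representable only with equal summands).
Enumerate pairs (a, a') with a < a' (symmetric, so each unordered pair gives one sum; this covers all a ≠ a'):
  -1 + 2 = 1
  -1 + 4 = 3
  -1 + 7 = 6
  -1 + 8 = 7
  -1 + 9 = 8
  2 + 4 = 6
  2 + 7 = 9
  2 + 8 = 10
  2 + 9 = 11
  4 + 7 = 11
  4 + 8 = 12
  4 + 9 = 13
  7 + 8 = 15
  7 + 9 = 16
  8 + 9 = 17
Collected distinct sums: {1, 3, 6, 7, 8, 9, 10, 11, 12, 13, 15, 16, 17}
|A +̂ A| = 13
(Reference bound: |A +̂ A| ≥ 2|A| - 3 for |A| ≥ 2, with |A| = 6 giving ≥ 9.)

|A +̂ A| = 13


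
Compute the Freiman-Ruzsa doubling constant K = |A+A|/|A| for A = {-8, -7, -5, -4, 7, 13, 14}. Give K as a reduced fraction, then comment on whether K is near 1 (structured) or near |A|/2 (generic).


|A| = 7.
Compute A + A by enumerating all 49 pairs.
A + A = {-16, -15, -14, -13, -12, -11, -10, -9, -8, -1, 0, 2, 3, 5, 6, 7, 8, 9, 10, 14, 20, 21, 26, 27, 28}, so |A + A| = 25.
K = |A + A| / |A| = 25/7 (already in lowest terms) ≈ 3.5714.
Reference: AP of size 7 gives K = 13/7 ≈ 1.8571; a fully generic set of size 7 gives K ≈ 4.0000.

|A| = 7, |A + A| = 25, K = 25/7.


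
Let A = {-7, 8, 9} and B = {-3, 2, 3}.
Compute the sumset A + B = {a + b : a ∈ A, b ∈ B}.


A + B = {a + b : a ∈ A, b ∈ B}.
Enumerate all |A|·|B| = 3·3 = 9 pairs (a, b) and collect distinct sums.
a = -7: -7+-3=-10, -7+2=-5, -7+3=-4
a = 8: 8+-3=5, 8+2=10, 8+3=11
a = 9: 9+-3=6, 9+2=11, 9+3=12
Collecting distinct sums: A + B = {-10, -5, -4, 5, 6, 10, 11, 12}
|A + B| = 8

A + B = {-10, -5, -4, 5, 6, 10, 11, 12}


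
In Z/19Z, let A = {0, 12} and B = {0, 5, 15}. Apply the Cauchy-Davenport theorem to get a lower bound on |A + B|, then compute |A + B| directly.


Cauchy-Davenport: |A + B| ≥ min(p, |A| + |B| - 1) for A, B nonempty in Z/pZ.
|A| = 2, |B| = 3, p = 19.
CD lower bound = min(19, 2 + 3 - 1) = min(19, 4) = 4.
Compute A + B mod 19 directly:
a = 0: 0+0=0, 0+5=5, 0+15=15
a = 12: 12+0=12, 12+5=17, 12+15=8
A + B = {0, 5, 8, 12, 15, 17}, so |A + B| = 6.
Verify: 6 ≥ 4? Yes ✓.

CD lower bound = 4, actual |A + B| = 6.


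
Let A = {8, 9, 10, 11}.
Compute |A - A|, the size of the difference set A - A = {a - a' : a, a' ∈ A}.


A - A = {a - a' : a, a' ∈ A}; |A| = 4.
Bounds: 2|A|-1 ≤ |A - A| ≤ |A|² - |A| + 1, i.e. 7 ≤ |A - A| ≤ 13.
Note: 0 ∈ A - A always (from a - a). The set is symmetric: if d ∈ A - A then -d ∈ A - A.
Enumerate nonzero differences d = a - a' with a > a' (then include -d):
Positive differences: {1, 2, 3}
Full difference set: {0} ∪ (positive diffs) ∪ (negative diffs).
|A - A| = 1 + 2·3 = 7 (matches direct enumeration: 7).

|A - A| = 7


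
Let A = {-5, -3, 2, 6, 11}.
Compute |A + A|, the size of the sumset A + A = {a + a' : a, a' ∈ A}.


A + A = {a + a' : a, a' ∈ A}; |A| = 5.
General bounds: 2|A| - 1 ≤ |A + A| ≤ |A|(|A|+1)/2, i.e. 9 ≤ |A + A| ≤ 15.
Lower bound 2|A|-1 is attained iff A is an arithmetic progression.
Enumerate sums a + a' for a ≤ a' (symmetric, so this suffices):
a = -5: -5+-5=-10, -5+-3=-8, -5+2=-3, -5+6=1, -5+11=6
a = -3: -3+-3=-6, -3+2=-1, -3+6=3, -3+11=8
a = 2: 2+2=4, 2+6=8, 2+11=13
a = 6: 6+6=12, 6+11=17
a = 11: 11+11=22
Distinct sums: {-10, -8, -6, -3, -1, 1, 3, 4, 6, 8, 12, 13, 17, 22}
|A + A| = 14

|A + A| = 14


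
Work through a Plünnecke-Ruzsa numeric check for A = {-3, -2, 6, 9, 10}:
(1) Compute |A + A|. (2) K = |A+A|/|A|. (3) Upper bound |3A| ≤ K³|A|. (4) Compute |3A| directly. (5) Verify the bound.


|A| = 5.
Step 1: Compute A + A by enumerating all 25 pairs.
A + A = {-6, -5, -4, 3, 4, 6, 7, 8, 12, 15, 16, 18, 19, 20}, so |A + A| = 14.
Step 2: Doubling constant K = |A + A|/|A| = 14/5 = 14/5 ≈ 2.8000.
Step 3: Plünnecke-Ruzsa gives |3A| ≤ K³·|A| = (2.8000)³ · 5 ≈ 109.7600.
Step 4: Compute 3A = A + A + A directly by enumerating all triples (a,b,c) ∈ A³; |3A| = 29.
Step 5: Check 29 ≤ 109.7600? Yes ✓.

K = 14/5, Plünnecke-Ruzsa bound K³|A| ≈ 109.7600, |3A| = 29, inequality holds.


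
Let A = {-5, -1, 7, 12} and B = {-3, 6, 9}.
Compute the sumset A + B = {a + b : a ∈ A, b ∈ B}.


A + B = {a + b : a ∈ A, b ∈ B}.
Enumerate all |A|·|B| = 4·3 = 12 pairs (a, b) and collect distinct sums.
a = -5: -5+-3=-8, -5+6=1, -5+9=4
a = -1: -1+-3=-4, -1+6=5, -1+9=8
a = 7: 7+-3=4, 7+6=13, 7+9=16
a = 12: 12+-3=9, 12+6=18, 12+9=21
Collecting distinct sums: A + B = {-8, -4, 1, 4, 5, 8, 9, 13, 16, 18, 21}
|A + B| = 11

A + B = {-8, -4, 1, 4, 5, 8, 9, 13, 16, 18, 21}


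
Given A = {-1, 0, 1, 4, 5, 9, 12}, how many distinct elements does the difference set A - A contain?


A - A = {a - a' : a, a' ∈ A}; |A| = 7.
Bounds: 2|A|-1 ≤ |A - A| ≤ |A|² - |A| + 1, i.e. 13 ≤ |A - A| ≤ 43.
Note: 0 ∈ A - A always (from a - a). The set is symmetric: if d ∈ A - A then -d ∈ A - A.
Enumerate nonzero differences d = a - a' with a > a' (then include -d):
Positive differences: {1, 2, 3, 4, 5, 6, 7, 8, 9, 10, 11, 12, 13}
Full difference set: {0} ∪ (positive diffs) ∪ (negative diffs).
|A - A| = 1 + 2·13 = 27 (matches direct enumeration: 27).

|A - A| = 27


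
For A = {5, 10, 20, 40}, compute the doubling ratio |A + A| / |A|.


|A| = 4.
Compute A + A by enumerating all 16 pairs.
A + A = {10, 15, 20, 25, 30, 40, 45, 50, 60, 80}, so |A + A| = 10.
K = |A + A| / |A| = 10/4 = 5/2 ≈ 2.5000.
Reference: AP of size 4 gives K = 7/4 ≈ 1.7500; a fully generic set of size 4 gives K ≈ 2.5000.

|A| = 4, |A + A| = 10, K = 10/4 = 5/2.


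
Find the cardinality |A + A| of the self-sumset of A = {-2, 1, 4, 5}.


A + A = {a + a' : a, a' ∈ A}; |A| = 4.
General bounds: 2|A| - 1 ≤ |A + A| ≤ |A|(|A|+1)/2, i.e. 7 ≤ |A + A| ≤ 10.
Lower bound 2|A|-1 is attained iff A is an arithmetic progression.
Enumerate sums a + a' for a ≤ a' (symmetric, so this suffices):
a = -2: -2+-2=-4, -2+1=-1, -2+4=2, -2+5=3
a = 1: 1+1=2, 1+4=5, 1+5=6
a = 4: 4+4=8, 4+5=9
a = 5: 5+5=10
Distinct sums: {-4, -1, 2, 3, 5, 6, 8, 9, 10}
|A + A| = 9

|A + A| = 9


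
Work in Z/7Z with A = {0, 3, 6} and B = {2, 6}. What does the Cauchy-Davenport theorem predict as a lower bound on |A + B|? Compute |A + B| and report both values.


Cauchy-Davenport: |A + B| ≥ min(p, |A| + |B| - 1) for A, B nonempty in Z/pZ.
|A| = 3, |B| = 2, p = 7.
CD lower bound = min(7, 3 + 2 - 1) = min(7, 4) = 4.
Compute A + B mod 7 directly:
a = 0: 0+2=2, 0+6=6
a = 3: 3+2=5, 3+6=2
a = 6: 6+2=1, 6+6=5
A + B = {1, 2, 5, 6}, so |A + B| = 4.
Verify: 4 ≥ 4? Yes ✓.

CD lower bound = 4, actual |A + B| = 4.


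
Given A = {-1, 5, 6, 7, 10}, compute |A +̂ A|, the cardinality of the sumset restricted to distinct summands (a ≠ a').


Restricted sumset: A +̂ A = {a + a' : a ∈ A, a' ∈ A, a ≠ a'}.
Equivalently, take A + A and drop any sum 2a that is achievable ONLY as a + a for a ∈ A (i.e. sums representable only with equal summands).
Enumerate pairs (a, a') with a < a' (symmetric, so each unordered pair gives one sum; this covers all a ≠ a'):
  -1 + 5 = 4
  -1 + 6 = 5
  -1 + 7 = 6
  -1 + 10 = 9
  5 + 6 = 11
  5 + 7 = 12
  5 + 10 = 15
  6 + 7 = 13
  6 + 10 = 16
  7 + 10 = 17
Collected distinct sums: {4, 5, 6, 9, 11, 12, 13, 15, 16, 17}
|A +̂ A| = 10
(Reference bound: |A +̂ A| ≥ 2|A| - 3 for |A| ≥ 2, with |A| = 5 giving ≥ 7.)

|A +̂ A| = 10
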